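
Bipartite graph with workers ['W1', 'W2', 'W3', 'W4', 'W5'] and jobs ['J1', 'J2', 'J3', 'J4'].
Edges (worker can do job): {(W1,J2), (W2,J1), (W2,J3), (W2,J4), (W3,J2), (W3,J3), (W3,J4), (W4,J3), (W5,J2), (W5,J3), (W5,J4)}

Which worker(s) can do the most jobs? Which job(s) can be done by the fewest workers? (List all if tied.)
Most versatile: W2, W3, W5 (3 jobs); Least covered: J1 (1 workers)

Worker degrees (jobs they can do): W1:1, W2:3, W3:3, W4:1, W5:3
Job degrees (workers who can do it): J1:1, J2:3, J3:4, J4:3

Maximum worker degree is 3, achieved by: W2, W3, W5
Minimum job degree is 1, achieved by: J1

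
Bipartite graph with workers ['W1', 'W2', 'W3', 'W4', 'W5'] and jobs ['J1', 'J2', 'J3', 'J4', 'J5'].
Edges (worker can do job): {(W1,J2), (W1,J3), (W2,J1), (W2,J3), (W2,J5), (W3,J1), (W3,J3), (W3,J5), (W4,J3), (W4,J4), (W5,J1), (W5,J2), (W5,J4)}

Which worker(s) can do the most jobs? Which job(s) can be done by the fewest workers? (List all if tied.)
Most versatile: W2, W3, W5 (3 jobs); Least covered: J2, J4, J5 (2 workers)

Worker degrees (jobs they can do): W1:2, W2:3, W3:3, W4:2, W5:3
Job degrees (workers who can do it): J1:3, J2:2, J3:4, J4:2, J5:2

Maximum worker degree is 3, achieved by: W2, W3, W5
Minimum job degree is 2, achieved by: J2, J4, J5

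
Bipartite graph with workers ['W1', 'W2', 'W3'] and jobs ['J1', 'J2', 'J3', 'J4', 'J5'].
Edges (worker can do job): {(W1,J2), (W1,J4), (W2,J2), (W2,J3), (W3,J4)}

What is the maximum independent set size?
Maximum independent set = 5

By König's theorem:
- Min vertex cover = Max matching = 3
- Max independent set = Total vertices - Min vertex cover
- Max independent set = 8 - 3 = 5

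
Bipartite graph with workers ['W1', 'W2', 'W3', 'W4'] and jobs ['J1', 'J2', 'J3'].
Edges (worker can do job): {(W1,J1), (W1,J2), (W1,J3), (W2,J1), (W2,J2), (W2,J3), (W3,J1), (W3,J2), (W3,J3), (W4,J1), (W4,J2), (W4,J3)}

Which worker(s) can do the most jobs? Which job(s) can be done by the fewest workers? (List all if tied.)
Most versatile: W1, W2, W3, W4 (3 jobs); Least covered: J1, J2, J3 (4 workers)

Worker degrees (jobs they can do): W1:3, W2:3, W3:3, W4:3
Job degrees (workers who can do it): J1:4, J2:4, J3:4

Maximum worker degree is 3, achieved by: W1, W2, W3, W4
Minimum job degree is 4, achieved by: J1, J2, J3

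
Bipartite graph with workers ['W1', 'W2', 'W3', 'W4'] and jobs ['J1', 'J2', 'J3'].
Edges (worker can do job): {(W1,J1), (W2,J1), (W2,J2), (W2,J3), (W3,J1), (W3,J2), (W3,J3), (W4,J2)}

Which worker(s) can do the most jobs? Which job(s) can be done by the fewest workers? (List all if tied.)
Most versatile: W2, W3 (3 jobs); Least covered: J3 (2 workers)

Worker degrees (jobs they can do): W1:1, W2:3, W3:3, W4:1
Job degrees (workers who can do it): J1:3, J2:3, J3:2

Maximum worker degree is 3, achieved by: W2, W3
Minimum job degree is 2, achieved by: J3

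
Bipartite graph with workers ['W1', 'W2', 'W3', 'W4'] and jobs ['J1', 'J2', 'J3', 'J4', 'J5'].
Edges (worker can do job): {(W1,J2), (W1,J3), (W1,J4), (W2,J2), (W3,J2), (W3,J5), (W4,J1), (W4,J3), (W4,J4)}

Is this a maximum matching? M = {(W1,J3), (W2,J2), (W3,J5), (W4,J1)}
Yes, size 4 is maximum

Proposed matching has size 4.
Maximum matching size for this graph: 4.

This is a maximum matching.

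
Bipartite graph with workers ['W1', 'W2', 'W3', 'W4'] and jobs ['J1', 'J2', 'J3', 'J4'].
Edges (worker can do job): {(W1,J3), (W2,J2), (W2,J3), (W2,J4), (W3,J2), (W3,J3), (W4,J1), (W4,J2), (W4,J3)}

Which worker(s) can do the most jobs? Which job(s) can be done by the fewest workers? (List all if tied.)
Most versatile: W2, W4 (3 jobs); Least covered: J1, J4 (1 workers)

Worker degrees (jobs they can do): W1:1, W2:3, W3:2, W4:3
Job degrees (workers who can do it): J1:1, J2:3, J3:4, J4:1

Maximum worker degree is 3, achieved by: W2, W4
Minimum job degree is 1, achieved by: J1, J4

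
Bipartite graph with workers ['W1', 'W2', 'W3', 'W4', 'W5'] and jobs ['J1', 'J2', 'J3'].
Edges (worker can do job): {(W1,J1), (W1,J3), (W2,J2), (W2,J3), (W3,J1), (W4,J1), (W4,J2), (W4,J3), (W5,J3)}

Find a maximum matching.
Matching: {(W3,J1), (W4,J2), (W5,J3)}

Maximum matching (size 3):
  W3 → J1
  W4 → J2
  W5 → J3

Each worker is assigned to at most one job, and each job to at most one worker.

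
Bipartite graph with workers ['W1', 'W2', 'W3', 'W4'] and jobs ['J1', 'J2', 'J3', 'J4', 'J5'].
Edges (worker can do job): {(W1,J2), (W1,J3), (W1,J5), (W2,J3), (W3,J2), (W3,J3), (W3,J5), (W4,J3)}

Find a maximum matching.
Matching: {(W1,J2), (W3,J5), (W4,J3)}

Maximum matching (size 3):
  W1 → J2
  W3 → J5
  W4 → J3

Each worker is assigned to at most one job, and each job to at most one worker.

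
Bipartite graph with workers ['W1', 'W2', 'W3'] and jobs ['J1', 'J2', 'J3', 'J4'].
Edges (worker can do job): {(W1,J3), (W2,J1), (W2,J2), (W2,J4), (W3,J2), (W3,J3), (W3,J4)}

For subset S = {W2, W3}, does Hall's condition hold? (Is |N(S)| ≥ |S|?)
Yes: |N(S)| = 4, |S| = 2

Subset S = {W2, W3}
Neighbors N(S) = {J1, J2, J3, J4}

|N(S)| = 4, |S| = 2
Hall's condition: |N(S)| ≥ |S| is satisfied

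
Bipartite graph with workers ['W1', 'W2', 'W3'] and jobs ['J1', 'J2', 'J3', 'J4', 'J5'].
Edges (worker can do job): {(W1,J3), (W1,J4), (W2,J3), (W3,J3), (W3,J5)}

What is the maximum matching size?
Maximum matching size = 3

Maximum matching: {(W1,J4), (W2,J3), (W3,J5)}
Size: 3

This assigns 3 workers to 3 distinct jobs.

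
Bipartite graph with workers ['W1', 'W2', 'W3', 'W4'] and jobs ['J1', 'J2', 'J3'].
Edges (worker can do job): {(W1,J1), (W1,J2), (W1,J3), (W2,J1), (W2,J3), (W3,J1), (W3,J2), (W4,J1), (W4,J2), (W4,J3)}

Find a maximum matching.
Matching: {(W1,J3), (W3,J1), (W4,J2)}

Maximum matching (size 3):
  W1 → J3
  W3 → J1
  W4 → J2

Each worker is assigned to at most one job, and each job to at most one worker.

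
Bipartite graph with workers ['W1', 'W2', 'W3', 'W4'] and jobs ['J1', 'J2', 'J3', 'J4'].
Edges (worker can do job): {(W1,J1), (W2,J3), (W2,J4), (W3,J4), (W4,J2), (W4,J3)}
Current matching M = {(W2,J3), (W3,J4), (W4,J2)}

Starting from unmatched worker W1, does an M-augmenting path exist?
Yes: W1 → J1

An M-augmenting path alternates non-matching / matching edges, starting and ending at unmatched vertices.
Path: W1 → J1
(J1 is unmatched in M, so the path is augmenting.)
Flipping edges along this path would increase |M| from 3 to 4.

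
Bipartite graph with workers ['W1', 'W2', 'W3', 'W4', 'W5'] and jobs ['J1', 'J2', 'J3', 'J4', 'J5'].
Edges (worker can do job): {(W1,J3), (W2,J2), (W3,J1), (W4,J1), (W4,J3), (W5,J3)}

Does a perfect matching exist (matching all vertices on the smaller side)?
No, maximum matching has size 3 < 5

Maximum matching has size 3, need 5 for perfect matching.
Unmatched workers: ['W4', 'W1']
Unmatched jobs: ['J5', 'J4']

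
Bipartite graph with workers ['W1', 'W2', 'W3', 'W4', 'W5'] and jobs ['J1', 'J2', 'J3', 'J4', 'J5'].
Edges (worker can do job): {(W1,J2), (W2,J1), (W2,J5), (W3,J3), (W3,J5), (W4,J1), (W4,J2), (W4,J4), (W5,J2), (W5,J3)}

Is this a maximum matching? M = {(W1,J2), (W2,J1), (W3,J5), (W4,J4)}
No, size 4 is not maximum

Proposed matching has size 4.
Maximum matching size for this graph: 5.

This is NOT maximum - can be improved to size 5.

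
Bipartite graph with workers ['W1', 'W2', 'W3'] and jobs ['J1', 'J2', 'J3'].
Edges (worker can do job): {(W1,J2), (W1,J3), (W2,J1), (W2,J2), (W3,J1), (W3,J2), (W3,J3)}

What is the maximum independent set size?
Maximum independent set = 3

By König's theorem:
- Min vertex cover = Max matching = 3
- Max independent set = Total vertices - Min vertex cover
- Max independent set = 6 - 3 = 3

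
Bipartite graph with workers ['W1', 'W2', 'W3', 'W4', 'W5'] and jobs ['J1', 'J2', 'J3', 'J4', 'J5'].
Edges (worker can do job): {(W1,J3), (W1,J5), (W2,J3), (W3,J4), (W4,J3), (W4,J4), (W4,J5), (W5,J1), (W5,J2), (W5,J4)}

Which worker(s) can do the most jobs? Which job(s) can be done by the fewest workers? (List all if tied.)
Most versatile: W4, W5 (3 jobs); Least covered: J1, J2 (1 workers)

Worker degrees (jobs they can do): W1:2, W2:1, W3:1, W4:3, W5:3
Job degrees (workers who can do it): J1:1, J2:1, J3:3, J4:3, J5:2

Maximum worker degree is 3, achieved by: W4, W5
Minimum job degree is 1, achieved by: J1, J2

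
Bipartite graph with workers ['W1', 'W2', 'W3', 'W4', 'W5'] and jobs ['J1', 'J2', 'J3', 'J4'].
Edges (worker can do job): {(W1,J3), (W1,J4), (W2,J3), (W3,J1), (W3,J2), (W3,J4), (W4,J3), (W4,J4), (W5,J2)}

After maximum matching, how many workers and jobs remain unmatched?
Unmatched: 1 workers, 0 jobs

Maximum matching size: 4
Workers: 5 total, 4 matched, 1 unmatched
Jobs: 4 total, 4 matched, 0 unmatched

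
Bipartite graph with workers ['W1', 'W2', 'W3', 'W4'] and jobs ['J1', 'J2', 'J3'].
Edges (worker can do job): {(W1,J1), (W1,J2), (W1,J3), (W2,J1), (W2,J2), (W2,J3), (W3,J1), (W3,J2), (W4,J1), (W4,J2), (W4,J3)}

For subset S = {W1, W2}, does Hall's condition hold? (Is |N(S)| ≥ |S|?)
Yes: |N(S)| = 3, |S| = 2

Subset S = {W1, W2}
Neighbors N(S) = {J1, J2, J3}

|N(S)| = 3, |S| = 2
Hall's condition: |N(S)| ≥ |S| is satisfied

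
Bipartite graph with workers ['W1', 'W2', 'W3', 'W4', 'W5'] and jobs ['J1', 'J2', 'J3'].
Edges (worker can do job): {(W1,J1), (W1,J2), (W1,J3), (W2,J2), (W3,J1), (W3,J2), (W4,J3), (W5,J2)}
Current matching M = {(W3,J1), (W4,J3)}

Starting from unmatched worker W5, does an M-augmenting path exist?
Yes: W5 → J2

An M-augmenting path alternates non-matching / matching edges, starting and ending at unmatched vertices.
Path: W5 → J2
(J2 is unmatched in M, so the path is augmenting.)
Flipping edges along this path would increase |M| from 2 to 3.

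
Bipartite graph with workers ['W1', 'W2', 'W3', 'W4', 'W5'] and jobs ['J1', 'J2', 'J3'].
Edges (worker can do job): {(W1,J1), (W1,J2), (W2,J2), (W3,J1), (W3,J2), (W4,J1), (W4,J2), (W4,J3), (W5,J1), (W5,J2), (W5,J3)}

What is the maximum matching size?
Maximum matching size = 3

Maximum matching: {(W3,J2), (W4,J1), (W5,J3)}
Size: 3

This assigns 3 workers to 3 distinct jobs.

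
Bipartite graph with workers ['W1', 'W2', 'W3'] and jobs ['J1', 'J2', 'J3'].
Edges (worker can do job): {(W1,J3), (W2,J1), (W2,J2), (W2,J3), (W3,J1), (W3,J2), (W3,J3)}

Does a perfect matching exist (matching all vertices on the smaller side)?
Yes, perfect matching exists (size 3)

Perfect matching: {(W1,J3), (W2,J2), (W3,J1)}
All 3 vertices on the smaller side are matched.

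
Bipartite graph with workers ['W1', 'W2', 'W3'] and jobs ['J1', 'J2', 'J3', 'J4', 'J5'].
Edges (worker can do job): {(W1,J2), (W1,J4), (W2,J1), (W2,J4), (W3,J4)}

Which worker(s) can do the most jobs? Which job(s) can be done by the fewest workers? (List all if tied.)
Most versatile: W1, W2 (2 jobs); Least covered: J3, J5 (0 workers)

Worker degrees (jobs they can do): W1:2, W2:2, W3:1
Job degrees (workers who can do it): J1:1, J2:1, J3:0, J4:3, J5:0

Maximum worker degree is 2, achieved by: W1, W2
Minimum job degree is 0, achieved by: J3, J5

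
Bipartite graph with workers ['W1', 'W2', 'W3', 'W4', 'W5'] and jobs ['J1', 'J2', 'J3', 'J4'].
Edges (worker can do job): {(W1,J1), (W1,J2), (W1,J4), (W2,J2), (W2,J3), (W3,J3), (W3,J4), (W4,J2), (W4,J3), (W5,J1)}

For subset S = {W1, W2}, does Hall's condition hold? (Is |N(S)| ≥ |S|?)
Yes: |N(S)| = 4, |S| = 2

Subset S = {W1, W2}
Neighbors N(S) = {J1, J2, J3, J4}

|N(S)| = 4, |S| = 2
Hall's condition: |N(S)| ≥ |S| is satisfied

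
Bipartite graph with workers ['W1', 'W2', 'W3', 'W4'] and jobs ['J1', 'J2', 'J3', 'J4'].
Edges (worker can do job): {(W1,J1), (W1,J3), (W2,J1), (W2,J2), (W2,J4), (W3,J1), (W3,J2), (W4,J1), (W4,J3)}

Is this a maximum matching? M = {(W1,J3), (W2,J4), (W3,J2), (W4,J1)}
Yes, size 4 is maximum

Proposed matching has size 4.
Maximum matching size for this graph: 4.

This is a maximum matching.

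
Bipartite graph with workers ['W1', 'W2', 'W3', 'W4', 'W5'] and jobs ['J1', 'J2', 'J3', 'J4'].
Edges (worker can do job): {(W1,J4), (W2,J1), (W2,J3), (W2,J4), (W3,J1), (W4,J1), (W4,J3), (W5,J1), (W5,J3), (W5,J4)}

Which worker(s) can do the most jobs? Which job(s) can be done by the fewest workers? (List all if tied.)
Most versatile: W2, W5 (3 jobs); Least covered: J2 (0 workers)

Worker degrees (jobs they can do): W1:1, W2:3, W3:1, W4:2, W5:3
Job degrees (workers who can do it): J1:4, J2:0, J3:3, J4:3

Maximum worker degree is 3, achieved by: W2, W5
Minimum job degree is 0, achieved by: J2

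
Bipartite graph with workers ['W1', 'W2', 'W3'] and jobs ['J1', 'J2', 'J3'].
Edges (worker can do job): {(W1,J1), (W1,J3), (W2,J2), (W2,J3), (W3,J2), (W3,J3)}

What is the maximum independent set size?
Maximum independent set = 3

By König's theorem:
- Min vertex cover = Max matching = 3
- Max independent set = Total vertices - Min vertex cover
- Max independent set = 6 - 3 = 3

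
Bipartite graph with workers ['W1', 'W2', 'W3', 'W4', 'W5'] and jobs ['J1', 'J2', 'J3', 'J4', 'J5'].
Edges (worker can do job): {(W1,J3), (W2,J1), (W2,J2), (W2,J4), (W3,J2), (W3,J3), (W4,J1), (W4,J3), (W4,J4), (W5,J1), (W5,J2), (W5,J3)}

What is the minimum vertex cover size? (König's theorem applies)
Minimum vertex cover size = 4

By König's theorem: in bipartite graphs,
min vertex cover = max matching = 4

Maximum matching has size 4, so minimum vertex cover also has size 4.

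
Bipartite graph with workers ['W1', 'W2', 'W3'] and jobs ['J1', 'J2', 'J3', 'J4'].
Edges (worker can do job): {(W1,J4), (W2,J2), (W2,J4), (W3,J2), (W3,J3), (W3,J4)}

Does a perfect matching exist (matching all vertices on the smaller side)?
Yes, perfect matching exists (size 3)

Perfect matching: {(W1,J4), (W2,J2), (W3,J3)}
All 3 vertices on the smaller side are matched.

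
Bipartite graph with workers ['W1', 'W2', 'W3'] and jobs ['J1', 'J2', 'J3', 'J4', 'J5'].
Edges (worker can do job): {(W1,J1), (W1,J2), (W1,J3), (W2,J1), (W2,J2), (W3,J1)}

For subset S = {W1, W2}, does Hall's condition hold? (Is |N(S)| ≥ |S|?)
Yes: |N(S)| = 3, |S| = 2

Subset S = {W1, W2}
Neighbors N(S) = {J1, J2, J3}

|N(S)| = 3, |S| = 2
Hall's condition: |N(S)| ≥ |S| is satisfied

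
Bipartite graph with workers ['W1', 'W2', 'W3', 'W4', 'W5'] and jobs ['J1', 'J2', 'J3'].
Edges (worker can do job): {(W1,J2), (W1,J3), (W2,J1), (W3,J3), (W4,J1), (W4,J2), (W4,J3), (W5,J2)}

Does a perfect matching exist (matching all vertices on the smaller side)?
Yes, perfect matching exists (size 3)

Perfect matching: {(W3,J3), (W4,J1), (W5,J2)}
All 3 vertices on the smaller side are matched.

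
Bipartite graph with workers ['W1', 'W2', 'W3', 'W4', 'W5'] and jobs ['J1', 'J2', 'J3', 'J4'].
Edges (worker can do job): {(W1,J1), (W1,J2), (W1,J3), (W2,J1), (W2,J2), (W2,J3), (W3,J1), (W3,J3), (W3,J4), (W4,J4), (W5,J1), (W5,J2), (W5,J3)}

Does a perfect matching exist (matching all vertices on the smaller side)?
Yes, perfect matching exists (size 4)

Perfect matching: {(W1,J2), (W3,J3), (W4,J4), (W5,J1)}
All 4 vertices on the smaller side are matched.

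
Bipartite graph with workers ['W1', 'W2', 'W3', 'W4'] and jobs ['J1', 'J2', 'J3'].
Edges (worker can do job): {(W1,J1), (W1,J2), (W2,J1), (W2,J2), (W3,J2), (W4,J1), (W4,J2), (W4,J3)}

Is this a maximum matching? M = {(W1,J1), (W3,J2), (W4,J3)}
Yes, size 3 is maximum

Proposed matching has size 3.
Maximum matching size for this graph: 3.

This is a maximum matching.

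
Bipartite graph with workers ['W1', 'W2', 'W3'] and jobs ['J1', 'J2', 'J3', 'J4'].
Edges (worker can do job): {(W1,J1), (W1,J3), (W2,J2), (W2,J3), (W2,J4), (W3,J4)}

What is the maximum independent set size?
Maximum independent set = 4

By König's theorem:
- Min vertex cover = Max matching = 3
- Max independent set = Total vertices - Min vertex cover
- Max independent set = 7 - 3 = 4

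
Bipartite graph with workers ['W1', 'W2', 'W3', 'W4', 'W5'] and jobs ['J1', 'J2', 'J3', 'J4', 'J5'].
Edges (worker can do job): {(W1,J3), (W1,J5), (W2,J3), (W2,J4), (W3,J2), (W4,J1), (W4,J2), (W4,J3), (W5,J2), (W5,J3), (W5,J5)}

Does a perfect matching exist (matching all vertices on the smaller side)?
Yes, perfect matching exists (size 5)

Perfect matching: {(W1,J3), (W2,J4), (W3,J2), (W4,J1), (W5,J5)}
All 5 vertices on the smaller side are matched.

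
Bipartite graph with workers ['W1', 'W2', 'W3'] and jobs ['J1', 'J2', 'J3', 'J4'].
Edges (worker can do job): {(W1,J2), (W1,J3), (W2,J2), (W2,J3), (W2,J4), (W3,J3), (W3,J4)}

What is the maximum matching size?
Maximum matching size = 3

Maximum matching: {(W1,J3), (W2,J2), (W3,J4)}
Size: 3

This assigns 3 workers to 3 distinct jobs.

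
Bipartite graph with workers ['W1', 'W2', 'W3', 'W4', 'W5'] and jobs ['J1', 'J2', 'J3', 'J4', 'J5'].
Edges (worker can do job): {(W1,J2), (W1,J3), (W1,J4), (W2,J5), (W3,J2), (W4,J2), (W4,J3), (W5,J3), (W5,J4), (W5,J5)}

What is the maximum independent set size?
Maximum independent set = 6

By König's theorem:
- Min vertex cover = Max matching = 4
- Max independent set = Total vertices - Min vertex cover
- Max independent set = 10 - 4 = 6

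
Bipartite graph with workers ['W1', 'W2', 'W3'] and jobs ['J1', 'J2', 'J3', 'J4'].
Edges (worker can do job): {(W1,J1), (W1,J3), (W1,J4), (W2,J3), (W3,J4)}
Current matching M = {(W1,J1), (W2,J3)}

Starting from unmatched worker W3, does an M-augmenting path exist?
Yes: W3 → J4

An M-augmenting path alternates non-matching / matching edges, starting and ending at unmatched vertices.
Path: W3 → J4
(J4 is unmatched in M, so the path is augmenting.)
Flipping edges along this path would increase |M| from 2 to 3.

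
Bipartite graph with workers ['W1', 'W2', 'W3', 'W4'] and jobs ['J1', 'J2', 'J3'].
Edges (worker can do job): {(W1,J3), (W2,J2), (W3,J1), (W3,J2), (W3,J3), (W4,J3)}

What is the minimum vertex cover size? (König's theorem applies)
Minimum vertex cover size = 3

By König's theorem: in bipartite graphs,
min vertex cover = max matching = 3

Maximum matching has size 3, so minimum vertex cover also has size 3.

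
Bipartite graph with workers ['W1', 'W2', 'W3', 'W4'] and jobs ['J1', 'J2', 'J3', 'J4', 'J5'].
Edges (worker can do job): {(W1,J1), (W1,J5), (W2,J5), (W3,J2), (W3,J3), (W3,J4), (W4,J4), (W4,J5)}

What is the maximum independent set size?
Maximum independent set = 5

By König's theorem:
- Min vertex cover = Max matching = 4
- Max independent set = Total vertices - Min vertex cover
- Max independent set = 9 - 4 = 5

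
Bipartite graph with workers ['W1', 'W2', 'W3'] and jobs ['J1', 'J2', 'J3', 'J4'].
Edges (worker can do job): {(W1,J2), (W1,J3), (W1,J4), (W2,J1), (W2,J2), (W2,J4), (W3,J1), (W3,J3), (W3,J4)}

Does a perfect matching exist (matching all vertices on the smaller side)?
Yes, perfect matching exists (size 3)

Perfect matching: {(W1,J2), (W2,J4), (W3,J3)}
All 3 vertices on the smaller side are matched.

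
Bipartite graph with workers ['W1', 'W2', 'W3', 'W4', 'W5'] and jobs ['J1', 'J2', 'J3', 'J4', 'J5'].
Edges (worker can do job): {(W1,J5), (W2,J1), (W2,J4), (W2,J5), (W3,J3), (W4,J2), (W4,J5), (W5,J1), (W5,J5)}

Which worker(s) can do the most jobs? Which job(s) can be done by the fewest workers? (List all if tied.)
Most versatile: W2 (3 jobs); Least covered: J2, J3, J4 (1 workers)

Worker degrees (jobs they can do): W1:1, W2:3, W3:1, W4:2, W5:2
Job degrees (workers who can do it): J1:2, J2:1, J3:1, J4:1, J5:4

Maximum worker degree is 3, achieved by: W2
Minimum job degree is 1, achieved by: J2, J3, J4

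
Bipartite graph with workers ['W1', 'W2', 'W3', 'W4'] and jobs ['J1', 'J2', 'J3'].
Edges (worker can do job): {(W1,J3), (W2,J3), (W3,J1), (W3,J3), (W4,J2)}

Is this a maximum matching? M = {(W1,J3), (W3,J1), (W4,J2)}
Yes, size 3 is maximum

Proposed matching has size 3.
Maximum matching size for this graph: 3.

This is a maximum matching.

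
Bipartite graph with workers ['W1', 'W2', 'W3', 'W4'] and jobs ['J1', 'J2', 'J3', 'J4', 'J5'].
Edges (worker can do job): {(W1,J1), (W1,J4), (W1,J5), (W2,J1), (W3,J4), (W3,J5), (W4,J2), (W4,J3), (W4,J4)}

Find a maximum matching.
Matching: {(W1,J4), (W2,J1), (W3,J5), (W4,J3)}

Maximum matching (size 4):
  W1 → J4
  W2 → J1
  W3 → J5
  W4 → J3

Each worker is assigned to at most one job, and each job to at most one worker.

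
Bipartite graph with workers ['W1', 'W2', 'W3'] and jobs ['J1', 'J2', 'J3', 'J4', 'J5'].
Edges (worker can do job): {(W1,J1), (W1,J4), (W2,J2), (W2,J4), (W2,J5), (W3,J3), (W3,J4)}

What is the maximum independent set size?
Maximum independent set = 5

By König's theorem:
- Min vertex cover = Max matching = 3
- Max independent set = Total vertices - Min vertex cover
- Max independent set = 8 - 3 = 5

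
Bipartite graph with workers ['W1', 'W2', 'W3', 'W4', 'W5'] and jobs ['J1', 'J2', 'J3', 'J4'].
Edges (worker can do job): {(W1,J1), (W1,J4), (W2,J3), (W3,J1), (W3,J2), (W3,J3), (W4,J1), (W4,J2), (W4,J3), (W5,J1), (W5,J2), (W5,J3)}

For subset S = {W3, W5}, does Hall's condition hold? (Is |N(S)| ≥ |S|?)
Yes: |N(S)| = 3, |S| = 2

Subset S = {W3, W5}
Neighbors N(S) = {J1, J2, J3}

|N(S)| = 3, |S| = 2
Hall's condition: |N(S)| ≥ |S| is satisfied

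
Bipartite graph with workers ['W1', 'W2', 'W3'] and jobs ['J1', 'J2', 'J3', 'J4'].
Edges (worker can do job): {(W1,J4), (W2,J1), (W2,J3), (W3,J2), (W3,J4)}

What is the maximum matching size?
Maximum matching size = 3

Maximum matching: {(W1,J4), (W2,J1), (W3,J2)}
Size: 3

This assigns 3 workers to 3 distinct jobs.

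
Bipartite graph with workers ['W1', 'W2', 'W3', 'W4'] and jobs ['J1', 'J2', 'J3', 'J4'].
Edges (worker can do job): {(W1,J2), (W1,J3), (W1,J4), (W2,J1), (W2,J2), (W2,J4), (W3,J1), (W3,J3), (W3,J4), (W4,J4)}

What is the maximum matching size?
Maximum matching size = 4

Maximum matching: {(W1,J2), (W2,J1), (W3,J3), (W4,J4)}
Size: 4

This assigns 4 workers to 4 distinct jobs.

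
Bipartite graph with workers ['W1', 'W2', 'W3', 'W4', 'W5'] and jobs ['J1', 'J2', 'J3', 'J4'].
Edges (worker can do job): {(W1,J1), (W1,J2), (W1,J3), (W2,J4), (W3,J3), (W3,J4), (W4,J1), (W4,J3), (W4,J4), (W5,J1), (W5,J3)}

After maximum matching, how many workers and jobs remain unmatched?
Unmatched: 1 workers, 0 jobs

Maximum matching size: 4
Workers: 5 total, 4 matched, 1 unmatched
Jobs: 4 total, 4 matched, 0 unmatched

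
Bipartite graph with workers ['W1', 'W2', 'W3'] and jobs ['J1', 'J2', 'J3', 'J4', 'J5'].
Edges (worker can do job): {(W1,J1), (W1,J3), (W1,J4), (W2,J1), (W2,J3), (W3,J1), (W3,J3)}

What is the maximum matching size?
Maximum matching size = 3

Maximum matching: {(W1,J4), (W2,J1), (W3,J3)}
Size: 3

This assigns 3 workers to 3 distinct jobs.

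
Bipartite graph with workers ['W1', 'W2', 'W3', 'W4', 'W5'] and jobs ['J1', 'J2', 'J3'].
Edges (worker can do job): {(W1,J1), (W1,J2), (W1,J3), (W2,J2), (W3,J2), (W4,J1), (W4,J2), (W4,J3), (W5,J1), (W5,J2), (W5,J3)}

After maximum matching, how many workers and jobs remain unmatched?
Unmatched: 2 workers, 0 jobs

Maximum matching size: 3
Workers: 5 total, 3 matched, 2 unmatched
Jobs: 3 total, 3 matched, 0 unmatched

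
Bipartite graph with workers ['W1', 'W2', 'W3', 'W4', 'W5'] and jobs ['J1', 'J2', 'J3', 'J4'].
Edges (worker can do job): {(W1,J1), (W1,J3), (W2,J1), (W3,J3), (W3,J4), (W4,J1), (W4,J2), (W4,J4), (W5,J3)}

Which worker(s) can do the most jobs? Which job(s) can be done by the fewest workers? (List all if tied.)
Most versatile: W4 (3 jobs); Least covered: J2 (1 workers)

Worker degrees (jobs they can do): W1:2, W2:1, W3:2, W4:3, W5:1
Job degrees (workers who can do it): J1:3, J2:1, J3:3, J4:2

Maximum worker degree is 3, achieved by: W4
Minimum job degree is 1, achieved by: J2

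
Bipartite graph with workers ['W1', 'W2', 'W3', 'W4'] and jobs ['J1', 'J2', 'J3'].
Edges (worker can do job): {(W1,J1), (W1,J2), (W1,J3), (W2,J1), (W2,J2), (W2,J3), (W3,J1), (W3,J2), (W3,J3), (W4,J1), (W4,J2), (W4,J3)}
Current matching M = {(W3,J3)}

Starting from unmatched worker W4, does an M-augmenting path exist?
Yes: W4 → J2

An M-augmenting path alternates non-matching / matching edges, starting and ending at unmatched vertices.
Path: W4 → J2
(J2 is unmatched in M, so the path is augmenting.)
Flipping edges along this path would increase |M| from 1 to 2.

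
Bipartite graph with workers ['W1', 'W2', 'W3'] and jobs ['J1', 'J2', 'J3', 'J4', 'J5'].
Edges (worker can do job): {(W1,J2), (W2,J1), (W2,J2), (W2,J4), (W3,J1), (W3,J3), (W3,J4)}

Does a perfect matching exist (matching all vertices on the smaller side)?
Yes, perfect matching exists (size 3)

Perfect matching: {(W1,J2), (W2,J1), (W3,J3)}
All 3 vertices on the smaller side are matched.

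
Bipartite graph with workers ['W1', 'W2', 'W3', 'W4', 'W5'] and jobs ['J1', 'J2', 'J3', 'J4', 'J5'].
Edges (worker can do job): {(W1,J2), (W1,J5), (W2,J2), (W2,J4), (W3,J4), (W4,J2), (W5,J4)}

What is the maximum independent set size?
Maximum independent set = 7

By König's theorem:
- Min vertex cover = Max matching = 3
- Max independent set = Total vertices - Min vertex cover
- Max independent set = 10 - 3 = 7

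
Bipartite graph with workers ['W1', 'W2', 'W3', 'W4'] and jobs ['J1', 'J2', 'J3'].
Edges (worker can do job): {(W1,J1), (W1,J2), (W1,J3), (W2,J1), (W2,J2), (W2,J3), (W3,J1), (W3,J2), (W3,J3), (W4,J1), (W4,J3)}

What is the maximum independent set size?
Maximum independent set = 4

By König's theorem:
- Min vertex cover = Max matching = 3
- Max independent set = Total vertices - Min vertex cover
- Max independent set = 7 - 3 = 4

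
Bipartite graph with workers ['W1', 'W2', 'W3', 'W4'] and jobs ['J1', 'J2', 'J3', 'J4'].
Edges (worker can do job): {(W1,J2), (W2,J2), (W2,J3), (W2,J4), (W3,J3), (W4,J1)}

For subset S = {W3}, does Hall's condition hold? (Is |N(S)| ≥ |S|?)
Yes: |N(S)| = 1, |S| = 1

Subset S = {W3}
Neighbors N(S) = {J3}

|N(S)| = 1, |S| = 1
Hall's condition: |N(S)| ≥ |S| is satisfied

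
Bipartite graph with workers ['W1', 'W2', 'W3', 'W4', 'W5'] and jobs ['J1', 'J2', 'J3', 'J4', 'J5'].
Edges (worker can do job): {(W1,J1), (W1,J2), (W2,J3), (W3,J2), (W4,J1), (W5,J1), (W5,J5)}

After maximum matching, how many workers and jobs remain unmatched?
Unmatched: 1 workers, 1 jobs

Maximum matching size: 4
Workers: 5 total, 4 matched, 1 unmatched
Jobs: 5 total, 4 matched, 1 unmatched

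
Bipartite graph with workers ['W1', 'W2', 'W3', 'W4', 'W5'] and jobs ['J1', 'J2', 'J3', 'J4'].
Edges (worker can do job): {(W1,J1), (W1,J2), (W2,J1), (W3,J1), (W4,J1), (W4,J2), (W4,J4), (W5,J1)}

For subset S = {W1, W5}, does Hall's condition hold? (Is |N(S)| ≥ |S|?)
Yes: |N(S)| = 2, |S| = 2

Subset S = {W1, W5}
Neighbors N(S) = {J1, J2}

|N(S)| = 2, |S| = 2
Hall's condition: |N(S)| ≥ |S| is satisfied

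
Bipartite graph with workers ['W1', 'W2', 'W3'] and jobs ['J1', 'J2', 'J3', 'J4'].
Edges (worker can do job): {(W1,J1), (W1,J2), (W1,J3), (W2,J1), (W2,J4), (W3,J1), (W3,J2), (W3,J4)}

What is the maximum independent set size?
Maximum independent set = 4

By König's theorem:
- Min vertex cover = Max matching = 3
- Max independent set = Total vertices - Min vertex cover
- Max independent set = 7 - 3 = 4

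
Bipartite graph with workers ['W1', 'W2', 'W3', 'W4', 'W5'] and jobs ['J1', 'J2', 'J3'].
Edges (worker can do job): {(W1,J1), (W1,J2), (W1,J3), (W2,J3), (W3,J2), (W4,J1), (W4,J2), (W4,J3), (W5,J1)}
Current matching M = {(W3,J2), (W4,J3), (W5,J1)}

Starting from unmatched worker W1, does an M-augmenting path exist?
No augmenting path from W1

Alternating search from W1 reaches jobs: {J1, J2, J3}.
Every reachable job is already matched in M, and following those matched edges back to workers exposes no further unvisited jobs.
No M-augmenting path from W1 exists.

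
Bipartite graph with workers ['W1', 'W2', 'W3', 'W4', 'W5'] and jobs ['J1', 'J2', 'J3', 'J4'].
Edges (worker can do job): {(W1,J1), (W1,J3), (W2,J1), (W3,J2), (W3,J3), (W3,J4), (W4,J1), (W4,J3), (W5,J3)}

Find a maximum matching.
Matching: {(W3,J4), (W4,J1), (W5,J3)}

Maximum matching (size 3):
  W3 → J4
  W4 → J1
  W5 → J3

Each worker is assigned to at most one job, and each job to at most one worker.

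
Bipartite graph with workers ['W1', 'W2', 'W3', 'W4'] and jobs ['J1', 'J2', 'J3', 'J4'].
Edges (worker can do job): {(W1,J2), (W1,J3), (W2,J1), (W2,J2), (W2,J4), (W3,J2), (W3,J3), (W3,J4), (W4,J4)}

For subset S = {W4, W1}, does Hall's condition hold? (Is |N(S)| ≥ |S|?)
Yes: |N(S)| = 3, |S| = 2

Subset S = {W4, W1}
Neighbors N(S) = {J2, J3, J4}

|N(S)| = 3, |S| = 2
Hall's condition: |N(S)| ≥ |S| is satisfied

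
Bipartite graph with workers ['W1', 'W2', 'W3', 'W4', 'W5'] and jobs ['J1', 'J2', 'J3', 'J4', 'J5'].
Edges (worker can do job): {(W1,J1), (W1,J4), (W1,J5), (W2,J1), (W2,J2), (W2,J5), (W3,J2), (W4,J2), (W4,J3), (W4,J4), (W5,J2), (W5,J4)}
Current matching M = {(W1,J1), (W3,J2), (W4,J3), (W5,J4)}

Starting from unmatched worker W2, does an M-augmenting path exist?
Yes: W2 → J1 → W1 → J5

An M-augmenting path alternates non-matching / matching edges, starting and ending at unmatched vertices.
Path: W2 → J1 → W1 → J5
(J5 is unmatched in M, so the path is augmenting.)
Flipping edges along this path would increase |M| from 4 to 5.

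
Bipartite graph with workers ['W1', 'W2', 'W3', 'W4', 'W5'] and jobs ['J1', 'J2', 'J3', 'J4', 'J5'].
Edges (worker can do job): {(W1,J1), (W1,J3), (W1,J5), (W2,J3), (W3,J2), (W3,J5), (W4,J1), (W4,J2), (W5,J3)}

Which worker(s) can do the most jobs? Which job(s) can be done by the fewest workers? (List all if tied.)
Most versatile: W1 (3 jobs); Least covered: J4 (0 workers)

Worker degrees (jobs they can do): W1:3, W2:1, W3:2, W4:2, W5:1
Job degrees (workers who can do it): J1:2, J2:2, J3:3, J4:0, J5:2

Maximum worker degree is 3, achieved by: W1
Minimum job degree is 0, achieved by: J4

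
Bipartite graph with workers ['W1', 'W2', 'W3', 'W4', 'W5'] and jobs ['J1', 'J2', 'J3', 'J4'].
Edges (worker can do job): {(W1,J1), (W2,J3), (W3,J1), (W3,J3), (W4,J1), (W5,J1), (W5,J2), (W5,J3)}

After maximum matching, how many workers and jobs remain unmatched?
Unmatched: 2 workers, 1 jobs

Maximum matching size: 3
Workers: 5 total, 3 matched, 2 unmatched
Jobs: 4 total, 3 matched, 1 unmatched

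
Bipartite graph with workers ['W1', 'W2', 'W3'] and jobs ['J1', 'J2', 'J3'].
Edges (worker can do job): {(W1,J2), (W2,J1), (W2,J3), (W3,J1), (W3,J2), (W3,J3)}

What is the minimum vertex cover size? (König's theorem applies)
Minimum vertex cover size = 3

By König's theorem: in bipartite graphs,
min vertex cover = max matching = 3

Maximum matching has size 3, so minimum vertex cover also has size 3.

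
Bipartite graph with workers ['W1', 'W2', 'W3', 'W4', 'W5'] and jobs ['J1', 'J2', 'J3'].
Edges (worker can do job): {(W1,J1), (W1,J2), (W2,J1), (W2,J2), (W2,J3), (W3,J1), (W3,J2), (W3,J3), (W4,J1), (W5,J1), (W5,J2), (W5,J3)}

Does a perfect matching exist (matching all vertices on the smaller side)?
Yes, perfect matching exists (size 3)

Perfect matching: {(W3,J2), (W4,J1), (W5,J3)}
All 3 vertices on the smaller side are matched.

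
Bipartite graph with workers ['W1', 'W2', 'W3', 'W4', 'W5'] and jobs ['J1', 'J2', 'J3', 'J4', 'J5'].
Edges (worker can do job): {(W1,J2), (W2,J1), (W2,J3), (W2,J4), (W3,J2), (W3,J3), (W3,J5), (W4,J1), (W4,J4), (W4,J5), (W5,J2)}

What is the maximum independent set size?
Maximum independent set = 6

By König's theorem:
- Min vertex cover = Max matching = 4
- Max independent set = Total vertices - Min vertex cover
- Max independent set = 10 - 4 = 6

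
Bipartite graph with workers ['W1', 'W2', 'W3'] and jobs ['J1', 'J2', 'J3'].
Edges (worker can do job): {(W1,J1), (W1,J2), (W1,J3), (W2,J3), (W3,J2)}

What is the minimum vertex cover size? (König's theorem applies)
Minimum vertex cover size = 3

By König's theorem: in bipartite graphs,
min vertex cover = max matching = 3

Maximum matching has size 3, so minimum vertex cover also has size 3.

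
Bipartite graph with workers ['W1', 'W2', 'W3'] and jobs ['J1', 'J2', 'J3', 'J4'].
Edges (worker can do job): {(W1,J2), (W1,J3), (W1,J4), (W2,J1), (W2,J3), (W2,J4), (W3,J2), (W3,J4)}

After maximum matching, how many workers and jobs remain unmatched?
Unmatched: 0 workers, 1 jobs

Maximum matching size: 3
Workers: 3 total, 3 matched, 0 unmatched
Jobs: 4 total, 3 matched, 1 unmatched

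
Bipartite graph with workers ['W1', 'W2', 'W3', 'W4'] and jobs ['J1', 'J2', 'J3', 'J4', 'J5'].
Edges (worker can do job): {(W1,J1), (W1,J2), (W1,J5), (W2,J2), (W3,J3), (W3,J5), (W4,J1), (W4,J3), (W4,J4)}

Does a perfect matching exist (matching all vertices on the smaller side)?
Yes, perfect matching exists (size 4)

Perfect matching: {(W1,J1), (W2,J2), (W3,J5), (W4,J3)}
All 4 vertices on the smaller side are matched.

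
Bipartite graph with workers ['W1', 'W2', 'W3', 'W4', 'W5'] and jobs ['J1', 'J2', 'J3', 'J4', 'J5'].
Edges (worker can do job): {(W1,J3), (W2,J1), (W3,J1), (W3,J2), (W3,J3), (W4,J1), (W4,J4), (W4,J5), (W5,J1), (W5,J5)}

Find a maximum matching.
Matching: {(W1,J3), (W2,J1), (W3,J2), (W4,J4), (W5,J5)}

Maximum matching (size 5):
  W1 → J3
  W2 → J1
  W3 → J2
  W4 → J4
  W5 → J5

Each worker is assigned to at most one job, and each job to at most one worker.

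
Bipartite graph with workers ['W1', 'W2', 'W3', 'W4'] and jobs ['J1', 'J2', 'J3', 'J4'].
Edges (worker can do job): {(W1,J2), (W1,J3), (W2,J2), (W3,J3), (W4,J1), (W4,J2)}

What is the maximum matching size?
Maximum matching size = 3

Maximum matching: {(W1,J2), (W3,J3), (W4,J1)}
Size: 3

This assigns 3 workers to 3 distinct jobs.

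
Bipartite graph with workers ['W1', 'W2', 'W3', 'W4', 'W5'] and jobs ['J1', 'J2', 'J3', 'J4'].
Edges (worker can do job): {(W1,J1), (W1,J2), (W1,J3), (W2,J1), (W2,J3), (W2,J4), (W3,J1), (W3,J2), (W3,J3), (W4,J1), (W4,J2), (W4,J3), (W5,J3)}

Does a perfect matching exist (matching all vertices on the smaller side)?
Yes, perfect matching exists (size 4)

Perfect matching: {(W2,J4), (W3,J2), (W4,J1), (W5,J3)}
All 4 vertices on the smaller side are matched.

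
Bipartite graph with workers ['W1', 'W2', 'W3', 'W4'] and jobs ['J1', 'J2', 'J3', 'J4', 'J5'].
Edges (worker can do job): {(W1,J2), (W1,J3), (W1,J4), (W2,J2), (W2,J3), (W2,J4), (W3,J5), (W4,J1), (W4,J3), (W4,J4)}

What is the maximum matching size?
Maximum matching size = 4

Maximum matching: {(W1,J4), (W2,J3), (W3,J5), (W4,J1)}
Size: 4

This assigns 4 workers to 4 distinct jobs.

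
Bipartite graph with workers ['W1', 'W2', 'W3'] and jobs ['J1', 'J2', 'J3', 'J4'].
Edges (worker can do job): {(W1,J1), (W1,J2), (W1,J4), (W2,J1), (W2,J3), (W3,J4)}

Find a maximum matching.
Matching: {(W1,J2), (W2,J3), (W3,J4)}

Maximum matching (size 3):
  W1 → J2
  W2 → J3
  W3 → J4

Each worker is assigned to at most one job, and each job to at most one worker.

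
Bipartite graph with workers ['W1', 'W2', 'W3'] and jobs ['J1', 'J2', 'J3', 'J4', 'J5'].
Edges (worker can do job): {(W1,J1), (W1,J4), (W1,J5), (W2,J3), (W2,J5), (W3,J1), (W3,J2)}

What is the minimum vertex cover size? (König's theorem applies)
Minimum vertex cover size = 3

By König's theorem: in bipartite graphs,
min vertex cover = max matching = 3

Maximum matching has size 3, so minimum vertex cover also has size 3.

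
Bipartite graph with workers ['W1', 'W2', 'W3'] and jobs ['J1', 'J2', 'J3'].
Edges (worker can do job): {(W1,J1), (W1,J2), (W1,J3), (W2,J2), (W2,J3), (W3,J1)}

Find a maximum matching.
Matching: {(W1,J2), (W2,J3), (W3,J1)}

Maximum matching (size 3):
  W1 → J2
  W2 → J3
  W3 → J1

Each worker is assigned to at most one job, and each job to at most one worker.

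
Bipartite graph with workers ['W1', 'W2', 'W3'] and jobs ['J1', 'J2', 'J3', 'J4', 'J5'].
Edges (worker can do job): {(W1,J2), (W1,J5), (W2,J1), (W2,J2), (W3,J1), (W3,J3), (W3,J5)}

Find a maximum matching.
Matching: {(W1,J5), (W2,J2), (W3,J1)}

Maximum matching (size 3):
  W1 → J5
  W2 → J2
  W3 → J1

Each worker is assigned to at most one job, and each job to at most one worker.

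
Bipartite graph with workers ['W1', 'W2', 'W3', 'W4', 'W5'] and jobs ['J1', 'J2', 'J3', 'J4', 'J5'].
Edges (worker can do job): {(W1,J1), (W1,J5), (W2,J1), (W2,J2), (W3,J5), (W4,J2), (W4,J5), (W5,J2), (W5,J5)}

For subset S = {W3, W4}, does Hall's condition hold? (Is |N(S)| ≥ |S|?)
Yes: |N(S)| = 2, |S| = 2

Subset S = {W3, W4}
Neighbors N(S) = {J2, J5}

|N(S)| = 2, |S| = 2
Hall's condition: |N(S)| ≥ |S| is satisfied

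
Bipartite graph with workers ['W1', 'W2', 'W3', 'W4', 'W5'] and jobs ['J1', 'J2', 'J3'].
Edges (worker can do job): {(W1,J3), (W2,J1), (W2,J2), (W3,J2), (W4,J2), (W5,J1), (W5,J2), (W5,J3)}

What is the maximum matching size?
Maximum matching size = 3

Maximum matching: {(W2,J1), (W3,J2), (W5,J3)}
Size: 3

This assigns 3 workers to 3 distinct jobs.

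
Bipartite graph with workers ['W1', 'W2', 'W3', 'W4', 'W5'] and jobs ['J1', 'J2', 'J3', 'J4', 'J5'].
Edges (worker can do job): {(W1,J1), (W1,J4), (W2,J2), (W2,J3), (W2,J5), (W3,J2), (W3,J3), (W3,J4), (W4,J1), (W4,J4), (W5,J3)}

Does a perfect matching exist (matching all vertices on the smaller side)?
Yes, perfect matching exists (size 5)

Perfect matching: {(W1,J4), (W2,J5), (W3,J2), (W4,J1), (W5,J3)}
All 5 vertices on the smaller side are matched.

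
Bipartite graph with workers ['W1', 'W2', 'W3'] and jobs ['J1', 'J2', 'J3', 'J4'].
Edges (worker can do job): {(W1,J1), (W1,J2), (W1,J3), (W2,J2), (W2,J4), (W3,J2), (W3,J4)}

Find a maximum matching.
Matching: {(W1,J3), (W2,J2), (W3,J4)}

Maximum matching (size 3):
  W1 → J3
  W2 → J2
  W3 → J4

Each worker is assigned to at most one job, and each job to at most one worker.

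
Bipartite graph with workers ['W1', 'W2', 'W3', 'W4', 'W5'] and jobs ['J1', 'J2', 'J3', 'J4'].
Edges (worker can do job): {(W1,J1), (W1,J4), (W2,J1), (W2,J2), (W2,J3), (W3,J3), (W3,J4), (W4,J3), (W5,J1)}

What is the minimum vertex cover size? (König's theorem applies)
Minimum vertex cover size = 4

By König's theorem: in bipartite graphs,
min vertex cover = max matching = 4

Maximum matching has size 4, so minimum vertex cover also has size 4.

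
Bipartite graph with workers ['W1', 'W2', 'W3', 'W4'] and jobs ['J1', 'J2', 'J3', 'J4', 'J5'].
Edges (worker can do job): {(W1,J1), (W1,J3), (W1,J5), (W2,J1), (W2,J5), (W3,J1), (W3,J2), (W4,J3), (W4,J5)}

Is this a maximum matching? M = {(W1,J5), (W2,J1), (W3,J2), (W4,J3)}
Yes, size 4 is maximum

Proposed matching has size 4.
Maximum matching size for this graph: 4.

This is a maximum matching.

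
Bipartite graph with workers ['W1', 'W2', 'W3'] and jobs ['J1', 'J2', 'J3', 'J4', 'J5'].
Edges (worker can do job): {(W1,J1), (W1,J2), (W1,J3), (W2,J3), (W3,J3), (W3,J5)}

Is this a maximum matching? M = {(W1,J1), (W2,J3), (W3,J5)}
Yes, size 3 is maximum

Proposed matching has size 3.
Maximum matching size for this graph: 3.

This is a maximum matching.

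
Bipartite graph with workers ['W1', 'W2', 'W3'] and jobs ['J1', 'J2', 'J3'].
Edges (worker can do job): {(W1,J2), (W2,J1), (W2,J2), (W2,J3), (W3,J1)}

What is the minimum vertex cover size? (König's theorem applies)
Minimum vertex cover size = 3

By König's theorem: in bipartite graphs,
min vertex cover = max matching = 3

Maximum matching has size 3, so minimum vertex cover also has size 3.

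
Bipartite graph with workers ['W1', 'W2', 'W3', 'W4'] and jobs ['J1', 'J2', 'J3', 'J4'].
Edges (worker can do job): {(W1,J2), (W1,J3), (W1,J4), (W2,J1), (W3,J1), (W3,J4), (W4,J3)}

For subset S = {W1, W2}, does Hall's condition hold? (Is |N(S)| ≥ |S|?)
Yes: |N(S)| = 4, |S| = 2

Subset S = {W1, W2}
Neighbors N(S) = {J1, J2, J3, J4}

|N(S)| = 4, |S| = 2
Hall's condition: |N(S)| ≥ |S| is satisfied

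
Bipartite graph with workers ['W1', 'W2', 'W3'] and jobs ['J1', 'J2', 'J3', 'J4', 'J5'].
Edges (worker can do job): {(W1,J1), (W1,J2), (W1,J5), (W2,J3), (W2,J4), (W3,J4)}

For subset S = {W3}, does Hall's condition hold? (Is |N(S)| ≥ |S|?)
Yes: |N(S)| = 1, |S| = 1

Subset S = {W3}
Neighbors N(S) = {J4}

|N(S)| = 1, |S| = 1
Hall's condition: |N(S)| ≥ |S| is satisfied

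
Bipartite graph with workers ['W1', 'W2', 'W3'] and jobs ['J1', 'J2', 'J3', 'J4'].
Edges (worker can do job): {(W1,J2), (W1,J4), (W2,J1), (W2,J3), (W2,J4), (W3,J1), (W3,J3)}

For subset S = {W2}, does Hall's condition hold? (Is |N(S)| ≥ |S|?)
Yes: |N(S)| = 3, |S| = 1

Subset S = {W2}
Neighbors N(S) = {J1, J3, J4}

|N(S)| = 3, |S| = 1
Hall's condition: |N(S)| ≥ |S| is satisfied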